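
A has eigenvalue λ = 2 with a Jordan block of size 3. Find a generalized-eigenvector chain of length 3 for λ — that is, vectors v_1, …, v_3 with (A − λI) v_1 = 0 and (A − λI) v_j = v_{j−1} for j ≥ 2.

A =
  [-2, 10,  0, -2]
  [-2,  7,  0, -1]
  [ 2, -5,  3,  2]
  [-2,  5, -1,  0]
A Jordan chain for λ = 2 of length 3:
v_1 = (2, 1, -1, 1)ᵀ
v_2 = (0, 0, 1, -1)ᵀ
v_3 = (0, 0, 1, 0)ᵀ

Let N = A − (2)·I. We want v_3 with N^3 v_3 = 0 but N^2 v_3 ≠ 0; then v_{j-1} := N · v_j for j = 3, …, 2.

Pick v_3 = (0, 0, 1, 0)ᵀ.
Then v_2 = N · v_3 = (0, 0, 1, -1)ᵀ.
Then v_1 = N · v_2 = (2, 1, -1, 1)ᵀ.

Sanity check: (A − (2)·I) v_1 = (0, 0, 0, 0)ᵀ = 0. ✓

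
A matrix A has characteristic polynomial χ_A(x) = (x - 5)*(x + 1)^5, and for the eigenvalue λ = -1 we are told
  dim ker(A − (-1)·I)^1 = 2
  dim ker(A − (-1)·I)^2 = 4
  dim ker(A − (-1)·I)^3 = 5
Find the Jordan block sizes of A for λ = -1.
Block sizes for λ = -1: [3, 2]

From the dimensions of kernels of powers, the number of Jordan blocks of size at least j is d_j − d_{j−1} where d_j = dim ker(N^j) (with d_0 = 0). Computing the differences gives [2, 2, 1].
The number of blocks of size exactly k is (#blocks of size ≥ k) − (#blocks of size ≥ k + 1), so the partition is: 1 block(s) of size 2, 1 block(s) of size 3.
In nonincreasing order the block sizes are [3, 2].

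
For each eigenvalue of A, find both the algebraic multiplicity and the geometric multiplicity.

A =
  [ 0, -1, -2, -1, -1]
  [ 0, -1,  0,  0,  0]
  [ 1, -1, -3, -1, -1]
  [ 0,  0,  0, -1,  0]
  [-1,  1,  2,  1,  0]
λ = -1: alg = 5, geom = 4

Step 1 — factor the characteristic polynomial to read off the algebraic multiplicities:
  χ_A(x) = (x + 1)^5

Step 2 — compute geometric multiplicities via the rank-nullity identity g(λ) = n − rank(A − λI):
  rank(A − (-1)·I) = 1, so dim ker(A − (-1)·I) = n − 1 = 4

Summary:
  λ = -1: algebraic multiplicity = 5, geometric multiplicity = 4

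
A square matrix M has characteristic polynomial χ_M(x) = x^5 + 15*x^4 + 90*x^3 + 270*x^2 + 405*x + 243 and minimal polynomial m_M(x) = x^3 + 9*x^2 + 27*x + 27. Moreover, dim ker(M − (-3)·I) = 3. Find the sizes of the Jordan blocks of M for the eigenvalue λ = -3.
Block sizes for λ = -3: [3, 1, 1]

Step 1 — from the characteristic polynomial, algebraic multiplicity of λ = -3 is 5. From dim ker(M − (-3)·I) = 3, there are exactly 3 Jordan blocks for λ = -3.
Step 2 — from the minimal polynomial, the factor (x + 3)^3 tells us the largest block for λ = -3 has size 3.
Step 3 — with total size 5, 3 blocks, and largest block 3, the block sizes (in nonincreasing order) are [3, 1, 1].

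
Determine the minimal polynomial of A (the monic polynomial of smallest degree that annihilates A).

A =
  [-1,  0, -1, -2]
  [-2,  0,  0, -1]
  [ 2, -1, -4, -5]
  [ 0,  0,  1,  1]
x^3 + 3*x^2 + 3*x + 1

The characteristic polynomial is χ_A(x) = (x + 1)^4, so the eigenvalues are known. The minimal polynomial is
  m_A(x) = Π_λ (x − λ)^{k_λ}
where k_λ is the size of the *largest* Jordan block for λ (equivalently, the smallest k with (A − λI)^k v = 0 for every generalised eigenvector v of λ).

  λ = -1: largest Jordan block has size 3, contributing (x + 1)^3

So m_A(x) = (x + 1)^3 = x^3 + 3*x^2 + 3*x + 1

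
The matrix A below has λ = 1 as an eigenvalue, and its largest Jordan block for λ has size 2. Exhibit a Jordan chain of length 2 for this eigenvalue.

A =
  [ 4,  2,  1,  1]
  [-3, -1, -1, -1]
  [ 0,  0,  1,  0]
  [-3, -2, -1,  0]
A Jordan chain for λ = 1 of length 2:
v_1 = (3, -3, 0, -3)ᵀ
v_2 = (1, 0, 0, 0)ᵀ

Let N = A − (1)·I. We want v_2 with N^2 v_2 = 0 but N^1 v_2 ≠ 0; then v_{j-1} := N · v_j for j = 2, …, 2.

Pick v_2 = (1, 0, 0, 0)ᵀ.
Then v_1 = N · v_2 = (3, -3, 0, -3)ᵀ.

Sanity check: (A − (1)·I) v_1 = (0, 0, 0, 0)ᵀ = 0. ✓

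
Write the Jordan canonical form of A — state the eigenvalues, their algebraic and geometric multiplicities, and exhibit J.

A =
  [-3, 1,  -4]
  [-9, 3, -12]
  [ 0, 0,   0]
J_2(0) ⊕ J_1(0)

The characteristic polynomial is
  det(x·I − A) = x^3

Eigenvalues and multiplicities (the geometric multiplicity of λ is n − rank(A − λI), which equals the number of Jordan blocks for λ):
  λ = 0: algebraic multiplicity = 3, geometric multiplicity = 2

Determining the block sizes for each eigenvalue:
  λ = 0: 2 blocks summing to 3 forces exactly one block of size 2 and the rest size 1 → block sizes [2, 1]

Assembling the blocks gives a Jordan form
J =
  [0, 1, 0]
  [0, 0, 0]
  [0, 0, 0]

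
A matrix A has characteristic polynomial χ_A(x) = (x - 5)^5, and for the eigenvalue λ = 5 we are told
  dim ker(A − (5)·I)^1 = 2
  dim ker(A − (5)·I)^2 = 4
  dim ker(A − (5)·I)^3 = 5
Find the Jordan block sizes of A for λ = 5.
Block sizes for λ = 5: [3, 2]

From the dimensions of kernels of powers, the number of Jordan blocks of size at least j is d_j − d_{j−1} where d_j = dim ker(N^j) (with d_0 = 0). Computing the differences gives [2, 2, 1].
The number of blocks of size exactly k is (#blocks of size ≥ k) − (#blocks of size ≥ k + 1), so the partition is: 1 block(s) of size 2, 1 block(s) of size 3.
In nonincreasing order the block sizes are [3, 2].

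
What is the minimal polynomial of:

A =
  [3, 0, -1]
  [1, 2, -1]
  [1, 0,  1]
x^2 - 4*x + 4

The characteristic polynomial is χ_A(x) = (x - 2)^3, so the eigenvalues are known. The minimal polynomial is
  m_A(x) = Π_λ (x − λ)^{k_λ}
where k_λ is the size of the *largest* Jordan block for λ (equivalently, the smallest k with (A − λI)^k v = 0 for every generalised eigenvector v of λ).

  λ = 2: largest Jordan block has size 2, contributing (x − 2)^2

So m_A(x) = (x - 2)^2 = x^2 - 4*x + 4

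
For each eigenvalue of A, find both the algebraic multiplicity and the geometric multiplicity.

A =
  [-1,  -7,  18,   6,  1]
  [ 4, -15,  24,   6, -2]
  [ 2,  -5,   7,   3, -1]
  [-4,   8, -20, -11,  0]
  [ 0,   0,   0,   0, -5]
λ = -5: alg = 5, geom = 3

Step 1 — factor the characteristic polynomial to read off the algebraic multiplicities:
  χ_A(x) = (x + 5)^5

Step 2 — compute geometric multiplicities via the rank-nullity identity g(λ) = n − rank(A − λI):
  rank(A − (-5)·I) = 2, so dim ker(A − (-5)·I) = n − 2 = 3

Summary:
  λ = -5: algebraic multiplicity = 5, geometric multiplicity = 3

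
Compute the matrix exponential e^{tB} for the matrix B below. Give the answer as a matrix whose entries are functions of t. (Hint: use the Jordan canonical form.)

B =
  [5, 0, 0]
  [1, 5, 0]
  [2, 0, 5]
e^{tB} =
  [exp(5*t), 0, 0]
  [t*exp(5*t), exp(5*t), 0]
  [2*t*exp(5*t), 0, exp(5*t)]

Strategy: write B = P · J · P⁻¹ where J is a Jordan canonical form, so e^{tB} = P · e^{tJ} · P⁻¹, and e^{tJ} can be computed block-by-block.

B has Jordan form
J =
  [5, 1, 0]
  [0, 5, 0]
  [0, 0, 5]
(up to reordering of blocks).

Per-block formulas:
  For a 1×1 block at λ = 5: exp(t · [5]) = [e^(5t)].
  For a 2×2 Jordan block J_2(5): exp(t · J_2(5)) = e^(5t)·(I + t·N), where N is the 2×2 nilpotent shift.

After assembling e^{tJ} and conjugating by P, we get:

e^{tB} =
  [exp(5*t), 0, 0]
  [t*exp(5*t), exp(5*t), 0]
  [2*t*exp(5*t), 0, exp(5*t)]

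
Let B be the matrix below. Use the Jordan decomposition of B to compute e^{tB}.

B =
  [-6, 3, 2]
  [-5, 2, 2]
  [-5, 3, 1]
e^{tB} =
  [-5*t*exp(-t) + exp(-t), 3*t*exp(-t), 2*t*exp(-t)]
  [-5*t*exp(-t), 3*t*exp(-t) + exp(-t), 2*t*exp(-t)]
  [-5*t*exp(-t), 3*t*exp(-t), 2*t*exp(-t) + exp(-t)]

Strategy: write B = P · J · P⁻¹ where J is a Jordan canonical form, so e^{tB} = P · e^{tJ} · P⁻¹, and e^{tJ} can be computed block-by-block.

B has Jordan form
J =
  [-1,  1,  0]
  [ 0, -1,  0]
  [ 0,  0, -1]
(up to reordering of blocks).

Per-block formulas:
  For a 1×1 block at λ = -1: exp(t · [-1]) = [e^(-1t)].
  For a 2×2 Jordan block J_2(-1): exp(t · J_2(-1)) = e^(-1t)·(I + t·N), where N is the 2×2 nilpotent shift.

After assembling e^{tJ} and conjugating by P, we get:

e^{tB} =
  [-5*t*exp(-t) + exp(-t), 3*t*exp(-t), 2*t*exp(-t)]
  [-5*t*exp(-t), 3*t*exp(-t) + exp(-t), 2*t*exp(-t)]
  [-5*t*exp(-t), 3*t*exp(-t), 2*t*exp(-t) + exp(-t)]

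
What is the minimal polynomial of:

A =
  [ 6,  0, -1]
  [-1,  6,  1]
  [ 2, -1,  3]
x^3 - 15*x^2 + 75*x - 125

The characteristic polynomial is χ_A(x) = (x - 5)^3, so the eigenvalues are known. The minimal polynomial is
  m_A(x) = Π_λ (x − λ)^{k_λ}
where k_λ is the size of the *largest* Jordan block for λ (equivalently, the smallest k with (A − λI)^k v = 0 for every generalised eigenvector v of λ).

  λ = 5: largest Jordan block has size 3, contributing (x − 5)^3

So m_A(x) = (x - 5)^3 = x^3 - 15*x^2 + 75*x - 125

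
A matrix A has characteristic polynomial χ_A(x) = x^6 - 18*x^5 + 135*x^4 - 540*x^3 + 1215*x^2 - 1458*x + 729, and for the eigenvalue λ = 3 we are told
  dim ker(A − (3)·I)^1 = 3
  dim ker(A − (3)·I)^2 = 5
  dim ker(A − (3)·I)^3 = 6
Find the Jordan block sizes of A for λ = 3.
Block sizes for λ = 3: [3, 2, 1]

From the dimensions of kernels of powers, the number of Jordan blocks of size at least j is d_j − d_{j−1} where d_j = dim ker(N^j) (with d_0 = 0). Computing the differences gives [3, 2, 1].
The number of blocks of size exactly k is (#blocks of size ≥ k) − (#blocks of size ≥ k + 1), so the partition is: 1 block(s) of size 1, 1 block(s) of size 2, 1 block(s) of size 3.
In nonincreasing order the block sizes are [3, 2, 1].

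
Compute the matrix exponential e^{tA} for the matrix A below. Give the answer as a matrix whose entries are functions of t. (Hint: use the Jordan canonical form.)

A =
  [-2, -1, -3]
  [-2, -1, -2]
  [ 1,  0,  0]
e^{tA} =
  [-t*exp(-t) + exp(-t), t^2*exp(-t)/2 - t*exp(-t), t^2*exp(-t) - 3*t*exp(-t)]
  [-2*t*exp(-t), t^2*exp(-t) + exp(-t), 2*t^2*exp(-t) - 2*t*exp(-t)]
  [t*exp(-t), -t^2*exp(-t)/2, -t^2*exp(-t) + t*exp(-t) + exp(-t)]

Strategy: write A = P · J · P⁻¹ where J is a Jordan canonical form, so e^{tA} = P · e^{tJ} · P⁻¹, and e^{tJ} can be computed block-by-block.

A has Jordan form
J =
  [-1,  1,  0]
  [ 0, -1,  1]
  [ 0,  0, -1]
(up to reordering of blocks).

Per-block formulas:
  For a 3×3 Jordan block J_3(-1): exp(t · J_3(-1)) = e^(-1t)·(I + t·N + (t^2/2)·N^2), where N is the 3×3 nilpotent shift.

After assembling e^{tJ} and conjugating by P, we get:

e^{tA} =
  [-t*exp(-t) + exp(-t), t^2*exp(-t)/2 - t*exp(-t), t^2*exp(-t) - 3*t*exp(-t)]
  [-2*t*exp(-t), t^2*exp(-t) + exp(-t), 2*t^2*exp(-t) - 2*t*exp(-t)]
  [t*exp(-t), -t^2*exp(-t)/2, -t^2*exp(-t) + t*exp(-t) + exp(-t)]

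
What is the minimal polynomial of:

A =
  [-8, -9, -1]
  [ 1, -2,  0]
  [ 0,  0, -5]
x^3 + 15*x^2 + 75*x + 125

The characteristic polynomial is χ_A(x) = (x + 5)^3, so the eigenvalues are known. The minimal polynomial is
  m_A(x) = Π_λ (x − λ)^{k_λ}
where k_λ is the size of the *largest* Jordan block for λ (equivalently, the smallest k with (A − λI)^k v = 0 for every generalised eigenvector v of λ).

  λ = -5: largest Jordan block has size 3, contributing (x + 5)^3

So m_A(x) = (x + 5)^3 = x^3 + 15*x^2 + 75*x + 125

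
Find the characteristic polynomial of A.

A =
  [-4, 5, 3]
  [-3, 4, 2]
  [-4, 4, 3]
x^3 - 3*x^2 + 3*x - 1

Expanding det(x·I − A) (e.g. by cofactor expansion or by noting that A is similar to its Jordan form J, which has the same characteristic polynomial as A) gives
  χ_A(x) = x^3 - 3*x^2 + 3*x - 1
which factors as (x - 1)^3. The eigenvalues (with algebraic multiplicities) are λ = 1 with multiplicity 3.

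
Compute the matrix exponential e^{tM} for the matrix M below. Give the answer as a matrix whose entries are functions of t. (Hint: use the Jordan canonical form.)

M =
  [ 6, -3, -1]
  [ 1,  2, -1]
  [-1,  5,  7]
e^{tM} =
  [-t^2*exp(5*t)/2 + t*exp(5*t) + exp(5*t), t^2*exp(5*t)/2 - 3*t*exp(5*t), -t*exp(5*t)]
  [-t^2*exp(5*t)/2 + t*exp(5*t), t^2*exp(5*t)/2 - 3*t*exp(5*t) + exp(5*t), -t*exp(5*t)]
  [t^2*exp(5*t) - t*exp(5*t), -t^2*exp(5*t) + 5*t*exp(5*t), 2*t*exp(5*t) + exp(5*t)]

Strategy: write M = P · J · P⁻¹ where J is a Jordan canonical form, so e^{tM} = P · e^{tJ} · P⁻¹, and e^{tJ} can be computed block-by-block.

M has Jordan form
J =
  [5, 1, 0]
  [0, 5, 1]
  [0, 0, 5]
(up to reordering of blocks).

Per-block formulas:
  For a 3×3 Jordan block J_3(5): exp(t · J_3(5)) = e^(5t)·(I + t·N + (t^2/2)·N^2), where N is the 3×3 nilpotent shift.

After assembling e^{tJ} and conjugating by P, we get:

e^{tM} =
  [-t^2*exp(5*t)/2 + t*exp(5*t) + exp(5*t), t^2*exp(5*t)/2 - 3*t*exp(5*t), -t*exp(5*t)]
  [-t^2*exp(5*t)/2 + t*exp(5*t), t^2*exp(5*t)/2 - 3*t*exp(5*t) + exp(5*t), -t*exp(5*t)]
  [t^2*exp(5*t) - t*exp(5*t), -t^2*exp(5*t) + 5*t*exp(5*t), 2*t*exp(5*t) + exp(5*t)]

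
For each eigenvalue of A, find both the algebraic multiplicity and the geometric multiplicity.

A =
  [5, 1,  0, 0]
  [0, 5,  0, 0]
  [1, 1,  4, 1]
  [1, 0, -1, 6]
λ = 5: alg = 4, geom = 2

Step 1 — factor the characteristic polynomial to read off the algebraic multiplicities:
  χ_A(x) = (x - 5)^4

Step 2 — compute geometric multiplicities via the rank-nullity identity g(λ) = n − rank(A − λI):
  rank(A − (5)·I) = 2, so dim ker(A − (5)·I) = n − 2 = 2

Summary:
  λ = 5: algebraic multiplicity = 4, geometric multiplicity = 2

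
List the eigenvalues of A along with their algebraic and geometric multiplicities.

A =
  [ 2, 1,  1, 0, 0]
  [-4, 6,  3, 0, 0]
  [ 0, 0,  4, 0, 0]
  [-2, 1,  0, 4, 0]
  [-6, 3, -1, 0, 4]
λ = 4: alg = 5, geom = 3

Step 1 — factor the characteristic polynomial to read off the algebraic multiplicities:
  χ_A(x) = (x - 4)^5

Step 2 — compute geometric multiplicities via the rank-nullity identity g(λ) = n − rank(A − λI):
  rank(A − (4)·I) = 2, so dim ker(A − (4)·I) = n − 2 = 3

Summary:
  λ = 4: algebraic multiplicity = 5, geometric multiplicity = 3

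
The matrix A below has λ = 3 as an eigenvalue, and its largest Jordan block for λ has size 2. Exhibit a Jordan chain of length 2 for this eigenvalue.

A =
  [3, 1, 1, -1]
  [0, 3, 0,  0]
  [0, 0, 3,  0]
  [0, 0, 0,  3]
A Jordan chain for λ = 3 of length 2:
v_1 = (1, 0, 0, 0)ᵀ
v_2 = (0, 1, 0, 0)ᵀ

Let N = A − (3)·I. We want v_2 with N^2 v_2 = 0 but N^1 v_2 ≠ 0; then v_{j-1} := N · v_j for j = 2, …, 2.

Pick v_2 = (0, 1, 0, 0)ᵀ.
Then v_1 = N · v_2 = (1, 0, 0, 0)ᵀ.

Sanity check: (A − (3)·I) v_1 = (0, 0, 0, 0)ᵀ = 0. ✓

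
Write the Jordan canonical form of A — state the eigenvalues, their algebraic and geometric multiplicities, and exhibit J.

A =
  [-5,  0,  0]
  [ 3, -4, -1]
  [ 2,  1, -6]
J_3(-5)

The characteristic polynomial is
  det(x·I − A) = x^3 + 15*x^2 + 75*x + 125 = (x + 5)^3

Eigenvalues and multiplicities (the geometric multiplicity of λ is n − rank(A − λI), which equals the number of Jordan blocks for λ):
  λ = -5: algebraic multiplicity = 3, geometric multiplicity = 1

Determining the block sizes for each eigenvalue:
  λ = -5: one block (gm = 1), so the single block has size am = 3 → block sizes [3]

Assembling the blocks gives a Jordan form
J =
  [-5,  1,  0]
  [ 0, -5,  1]
  [ 0,  0, -5]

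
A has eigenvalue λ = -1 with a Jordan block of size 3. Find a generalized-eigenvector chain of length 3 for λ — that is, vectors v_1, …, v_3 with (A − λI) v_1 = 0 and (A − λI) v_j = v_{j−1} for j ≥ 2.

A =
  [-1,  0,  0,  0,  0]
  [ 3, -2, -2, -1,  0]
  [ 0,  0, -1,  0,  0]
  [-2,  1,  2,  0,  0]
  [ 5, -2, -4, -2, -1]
A Jordan chain for λ = -1 of length 3:
v_1 = (0, -1, 0, 1, -2)ᵀ
v_2 = (0, 3, 0, -2, 5)ᵀ
v_3 = (1, 0, 0, 0, 0)ᵀ

Let N = A − (-1)·I. We want v_3 with N^3 v_3 = 0 but N^2 v_3 ≠ 0; then v_{j-1} := N · v_j for j = 3, …, 2.

Pick v_3 = (1, 0, 0, 0, 0)ᵀ.
Then v_2 = N · v_3 = (0, 3, 0, -2, 5)ᵀ.
Then v_1 = N · v_2 = (0, -1, 0, 1, -2)ᵀ.

Sanity check: (A − (-1)·I) v_1 = (0, 0, 0, 0, 0)ᵀ = 0. ✓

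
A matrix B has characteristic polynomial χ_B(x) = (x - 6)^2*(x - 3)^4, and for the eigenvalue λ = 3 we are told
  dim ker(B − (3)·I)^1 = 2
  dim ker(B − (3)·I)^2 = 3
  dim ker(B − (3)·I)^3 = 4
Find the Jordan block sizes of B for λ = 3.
Block sizes for λ = 3: [3, 1]

From the dimensions of kernels of powers, the number of Jordan blocks of size at least j is d_j − d_{j−1} where d_j = dim ker(N^j) (with d_0 = 0). Computing the differences gives [2, 1, 1].
The number of blocks of size exactly k is (#blocks of size ≥ k) − (#blocks of size ≥ k + 1), so the partition is: 1 block(s) of size 1, 1 block(s) of size 3.
In nonincreasing order the block sizes are [3, 1].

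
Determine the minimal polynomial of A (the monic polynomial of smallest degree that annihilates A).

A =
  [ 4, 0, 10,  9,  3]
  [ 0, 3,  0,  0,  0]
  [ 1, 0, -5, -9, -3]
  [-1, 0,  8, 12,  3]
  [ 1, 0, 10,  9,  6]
x^3 - 14*x^2 + 63*x - 90

The characteristic polynomial is χ_A(x) = (x - 6)*(x - 5)*(x - 3)^3, so the eigenvalues are known. The minimal polynomial is
  m_A(x) = Π_λ (x − λ)^{k_λ}
where k_λ is the size of the *largest* Jordan block for λ (equivalently, the smallest k with (A − λI)^k v = 0 for every generalised eigenvector v of λ).

  λ = 3: largest Jordan block has size 1, contributing (x − 3)
  λ = 5: largest Jordan block has size 1, contributing (x − 5)
  λ = 6: largest Jordan block has size 1, contributing (x − 6)

So m_A(x) = (x - 6)*(x - 5)*(x - 3) = x^3 - 14*x^2 + 63*x - 90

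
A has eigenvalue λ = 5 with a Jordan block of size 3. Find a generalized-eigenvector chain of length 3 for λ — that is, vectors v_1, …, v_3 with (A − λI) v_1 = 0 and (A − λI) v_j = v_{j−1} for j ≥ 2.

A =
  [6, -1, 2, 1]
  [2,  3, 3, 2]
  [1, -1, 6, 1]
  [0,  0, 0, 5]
A Jordan chain for λ = 5 of length 3:
v_1 = (1, 1, 0, 0)ᵀ
v_2 = (1, 2, 1, 0)ᵀ
v_3 = (1, 0, 0, 0)ᵀ

Let N = A − (5)·I. We want v_3 with N^3 v_3 = 0 but N^2 v_3 ≠ 0; then v_{j-1} := N · v_j for j = 3, …, 2.

Pick v_3 = (1, 0, 0, 0)ᵀ.
Then v_2 = N · v_3 = (1, 2, 1, 0)ᵀ.
Then v_1 = N · v_2 = (1, 1, 0, 0)ᵀ.

Sanity check: (A − (5)·I) v_1 = (0, 0, 0, 0)ᵀ = 0. ✓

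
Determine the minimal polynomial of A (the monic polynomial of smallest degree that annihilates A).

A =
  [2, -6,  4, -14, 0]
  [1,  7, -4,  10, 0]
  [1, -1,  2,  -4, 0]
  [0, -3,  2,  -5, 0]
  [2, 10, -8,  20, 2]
x^3 - 4*x^2 + 5*x - 2

The characteristic polynomial is χ_A(x) = (x - 2)^3*(x - 1)^2, so the eigenvalues are known. The minimal polynomial is
  m_A(x) = Π_λ (x − λ)^{k_λ}
where k_λ is the size of the *largest* Jordan block for λ (equivalently, the smallest k with (A − λI)^k v = 0 for every generalised eigenvector v of λ).

  λ = 1: largest Jordan block has size 2, contributing (x − 1)^2
  λ = 2: largest Jordan block has size 1, contributing (x − 2)

So m_A(x) = (x - 2)*(x - 1)^2 = x^3 - 4*x^2 + 5*x - 2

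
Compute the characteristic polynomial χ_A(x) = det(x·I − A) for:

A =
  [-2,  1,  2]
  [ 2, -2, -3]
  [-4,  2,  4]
x^3

Expanding det(x·I − A) (e.g. by cofactor expansion or by noting that A is similar to its Jordan form J, which has the same characteristic polynomial as A) gives
  χ_A(x) = x^3
which factors as x^3. The eigenvalues (with algebraic multiplicities) are λ = 0 with multiplicity 3.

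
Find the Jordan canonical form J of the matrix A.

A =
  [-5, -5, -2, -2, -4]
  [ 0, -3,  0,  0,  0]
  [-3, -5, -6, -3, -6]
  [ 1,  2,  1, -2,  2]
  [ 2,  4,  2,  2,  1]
J_2(-3) ⊕ J_2(-3) ⊕ J_1(-3)

The characteristic polynomial is
  det(x·I − A) = x^5 + 15*x^4 + 90*x^3 + 270*x^2 + 405*x + 243 = (x + 3)^5

Eigenvalues and multiplicities (the geometric multiplicity of λ is n − rank(A − λI), which equals the number of Jordan blocks for λ):
  λ = -3: algebraic multiplicity = 5, geometric multiplicity = 3

Determining the block sizes for each eigenvalue:
  λ = -3: with am = 5 and gm = 3, the partition is not yet determined (e.g. several partitions of 5 into 3 parts exist). Let N = A − (-3)·I. Computing rank(N^1) = 2, rank(N^2) = 0; the number of blocks of size ≥ j is rank(N^{j−1}) − rank(N^j), giving [3, 2]. So we have 2 block(s) of size 2, 1 block(s) of size 1 → block sizes [2, 2, 1]

Assembling the blocks gives a Jordan form
J =
  [-3,  1,  0,  0,  0]
  [ 0, -3,  0,  0,  0]
  [ 0,  0, -3,  1,  0]
  [ 0,  0,  0, -3,  0]
  [ 0,  0,  0,  0, -3]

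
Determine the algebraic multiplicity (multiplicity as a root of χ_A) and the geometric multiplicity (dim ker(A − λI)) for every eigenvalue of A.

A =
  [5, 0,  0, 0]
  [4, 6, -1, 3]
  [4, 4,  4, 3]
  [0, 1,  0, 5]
λ = 5: alg = 4, geom = 2

Step 1 — factor the characteristic polynomial to read off the algebraic multiplicities:
  χ_A(x) = (x - 5)^4

Step 2 — compute geometric multiplicities via the rank-nullity identity g(λ) = n − rank(A − λI):
  rank(A − (5)·I) = 2, so dim ker(A − (5)·I) = n − 2 = 2

Summary:
  λ = 5: algebraic multiplicity = 4, geometric multiplicity = 2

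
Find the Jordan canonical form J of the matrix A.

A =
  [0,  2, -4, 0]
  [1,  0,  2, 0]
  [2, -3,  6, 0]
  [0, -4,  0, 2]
J_3(2) ⊕ J_1(2)

The characteristic polynomial is
  det(x·I − A) = x^4 - 8*x^3 + 24*x^2 - 32*x + 16 = (x - 2)^4

Eigenvalues and multiplicities (the geometric multiplicity of λ is n − rank(A − λI), which equals the number of Jordan blocks for λ):
  λ = 2: algebraic multiplicity = 4, geometric multiplicity = 2

Determining the block sizes for each eigenvalue:
  λ = 2: with am = 4 and gm = 2, the partition is not yet determined (e.g. several partitions of 4 into 2 parts exist). Let N = A − (2)·I. Computing rank(N^1) = 2, rank(N^2) = 1, rank(N^3) = 0; the number of blocks of size ≥ j is rank(N^{j−1}) − rank(N^j), giving [2, 1, 1]. So we have 1 block(s) of size 3, 1 block(s) of size 1 → block sizes [3, 1]

Assembling the blocks gives a Jordan form
J =
  [2, 1, 0, 0]
  [0, 2, 1, 0]
  [0, 0, 2, 0]
  [0, 0, 0, 2]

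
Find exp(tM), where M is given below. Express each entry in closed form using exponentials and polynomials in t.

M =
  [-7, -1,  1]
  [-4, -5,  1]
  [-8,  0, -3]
e^{tM} =
  [-2*t*exp(-5*t) + exp(-5*t), t^2*exp(-5*t) - t*exp(-5*t), -t^2*exp(-5*t)/2 + t*exp(-5*t)]
  [-4*t*exp(-5*t), 2*t^2*exp(-5*t) + exp(-5*t), -t^2*exp(-5*t) + t*exp(-5*t)]
  [-8*t*exp(-5*t), 4*t^2*exp(-5*t), -2*t^2*exp(-5*t) + 2*t*exp(-5*t) + exp(-5*t)]

Strategy: write M = P · J · P⁻¹ where J is a Jordan canonical form, so e^{tM} = P · e^{tJ} · P⁻¹, and e^{tJ} can be computed block-by-block.

M has Jordan form
J =
  [-5,  1,  0]
  [ 0, -5,  1]
  [ 0,  0, -5]
(up to reordering of blocks).

Per-block formulas:
  For a 3×3 Jordan block J_3(-5): exp(t · J_3(-5)) = e^(-5t)·(I + t·N + (t^2/2)·N^2), where N is the 3×3 nilpotent shift.

After assembling e^{tJ} and conjugating by P, we get:

e^{tM} =
  [-2*t*exp(-5*t) + exp(-5*t), t^2*exp(-5*t) - t*exp(-5*t), -t^2*exp(-5*t)/2 + t*exp(-5*t)]
  [-4*t*exp(-5*t), 2*t^2*exp(-5*t) + exp(-5*t), -t^2*exp(-5*t) + t*exp(-5*t)]
  [-8*t*exp(-5*t), 4*t^2*exp(-5*t), -2*t^2*exp(-5*t) + 2*t*exp(-5*t) + exp(-5*t)]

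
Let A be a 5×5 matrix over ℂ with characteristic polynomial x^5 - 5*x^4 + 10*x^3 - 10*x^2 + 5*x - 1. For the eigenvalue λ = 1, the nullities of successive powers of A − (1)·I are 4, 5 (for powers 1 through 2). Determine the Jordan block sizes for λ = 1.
Block sizes for λ = 1: [2, 1, 1, 1]

From the dimensions of kernels of powers, the number of Jordan blocks of size at least j is d_j − d_{j−1} where d_j = dim ker(N^j) (with d_0 = 0). Computing the differences gives [4, 1].
The number of blocks of size exactly k is (#blocks of size ≥ k) − (#blocks of size ≥ k + 1), so the partition is: 3 block(s) of size 1, 1 block(s) of size 2.
In nonincreasing order the block sizes are [2, 1, 1, 1].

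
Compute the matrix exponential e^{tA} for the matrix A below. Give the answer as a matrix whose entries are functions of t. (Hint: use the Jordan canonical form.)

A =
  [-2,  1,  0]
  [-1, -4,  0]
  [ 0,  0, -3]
e^{tA} =
  [t*exp(-3*t) + exp(-3*t), t*exp(-3*t), 0]
  [-t*exp(-3*t), -t*exp(-3*t) + exp(-3*t), 0]
  [0, 0, exp(-3*t)]

Strategy: write A = P · J · P⁻¹ where J is a Jordan canonical form, so e^{tA} = P · e^{tJ} · P⁻¹, and e^{tJ} can be computed block-by-block.

A has Jordan form
J =
  [-3,  1,  0]
  [ 0, -3,  0]
  [ 0,  0, -3]
(up to reordering of blocks).

Per-block formulas:
  For a 2×2 Jordan block J_2(-3): exp(t · J_2(-3)) = e^(-3t)·(I + t·N), where N is the 2×2 nilpotent shift.
  For a 1×1 block at λ = -3: exp(t · [-3]) = [e^(-3t)].

After assembling e^{tJ} and conjugating by P, we get:

e^{tA} =
  [t*exp(-3*t) + exp(-3*t), t*exp(-3*t), 0]
  [-t*exp(-3*t), -t*exp(-3*t) + exp(-3*t), 0]
  [0, 0, exp(-3*t)]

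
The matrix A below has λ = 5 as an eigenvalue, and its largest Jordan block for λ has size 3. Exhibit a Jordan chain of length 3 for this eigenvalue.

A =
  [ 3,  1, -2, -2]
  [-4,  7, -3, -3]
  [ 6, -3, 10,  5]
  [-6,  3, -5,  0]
A Jordan chain for λ = 5 of length 3:
v_1 = (1, 2, -3, 3)ᵀ
v_2 = (-2, -3, 5, -5)ᵀ
v_3 = (0, 0, 1, 0)ᵀ

Let N = A − (5)·I. We want v_3 with N^3 v_3 = 0 but N^2 v_3 ≠ 0; then v_{j-1} := N · v_j for j = 3, …, 2.

Pick v_3 = (0, 0, 1, 0)ᵀ.
Then v_2 = N · v_3 = (-2, -3, 5, -5)ᵀ.
Then v_1 = N · v_2 = (1, 2, -3, 3)ᵀ.

Sanity check: (A − (5)·I) v_1 = (0, 0, 0, 0)ᵀ = 0. ✓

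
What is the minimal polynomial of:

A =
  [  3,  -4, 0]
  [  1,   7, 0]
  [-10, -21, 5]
x^3 - 15*x^2 + 75*x - 125

The characteristic polynomial is χ_A(x) = (x - 5)^3, so the eigenvalues are known. The minimal polynomial is
  m_A(x) = Π_λ (x − λ)^{k_λ}
where k_λ is the size of the *largest* Jordan block for λ (equivalently, the smallest k with (A − λI)^k v = 0 for every generalised eigenvector v of λ).

  λ = 5: largest Jordan block has size 3, contributing (x − 5)^3

So m_A(x) = (x - 5)^3 = x^3 - 15*x^2 + 75*x - 125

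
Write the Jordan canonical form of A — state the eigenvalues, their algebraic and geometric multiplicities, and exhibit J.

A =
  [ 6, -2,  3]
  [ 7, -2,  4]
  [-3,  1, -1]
J_3(1)

The characteristic polynomial is
  det(x·I − A) = x^3 - 3*x^2 + 3*x - 1 = (x - 1)^3

Eigenvalues and multiplicities (the geometric multiplicity of λ is n − rank(A − λI), which equals the number of Jordan blocks for λ):
  λ = 1: algebraic multiplicity = 3, geometric multiplicity = 1

Determining the block sizes for each eigenvalue:
  λ = 1: one block (gm = 1), so the single block has size am = 3 → block sizes [3]

Assembling the blocks gives a Jordan form
J =
  [1, 1, 0]
  [0, 1, 1]
  [0, 0, 1]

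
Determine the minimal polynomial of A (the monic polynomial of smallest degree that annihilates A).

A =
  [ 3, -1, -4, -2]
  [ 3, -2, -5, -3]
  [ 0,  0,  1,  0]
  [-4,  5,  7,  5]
x^4 - 7*x^3 + 15*x^2 - 13*x + 4

The characteristic polynomial is χ_A(x) = (x - 4)*(x - 1)^3, so the eigenvalues are known. The minimal polynomial is
  m_A(x) = Π_λ (x − λ)^{k_λ}
where k_λ is the size of the *largest* Jordan block for λ (equivalently, the smallest k with (A − λI)^k v = 0 for every generalised eigenvector v of λ).

  λ = 1: largest Jordan block has size 3, contributing (x − 1)^3
  λ = 4: largest Jordan block has size 1, contributing (x − 4)

So m_A(x) = (x - 4)*(x - 1)^3 = x^4 - 7*x^3 + 15*x^2 - 13*x + 4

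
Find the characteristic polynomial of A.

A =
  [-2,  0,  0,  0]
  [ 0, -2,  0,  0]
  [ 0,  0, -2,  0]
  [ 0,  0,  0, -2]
x^4 + 8*x^3 + 24*x^2 + 32*x + 16

Expanding det(x·I − A) (e.g. by cofactor expansion or by noting that A is similar to its Jordan form J, which has the same characteristic polynomial as A) gives
  χ_A(x) = x^4 + 8*x^3 + 24*x^2 + 32*x + 16
which factors as (x + 2)^4. The eigenvalues (with algebraic multiplicities) are λ = -2 with multiplicity 4.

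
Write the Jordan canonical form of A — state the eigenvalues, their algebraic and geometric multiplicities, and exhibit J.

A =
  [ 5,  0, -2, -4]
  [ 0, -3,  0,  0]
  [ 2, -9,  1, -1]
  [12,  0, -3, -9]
J_1(-3) ⊕ J_1(-3) ⊕ J_2(0)

The characteristic polynomial is
  det(x·I − A) = x^4 + 6*x^3 + 9*x^2 = x^2*(x + 3)^2

Eigenvalues and multiplicities (the geometric multiplicity of λ is n − rank(A − λI), which equals the number of Jordan blocks for λ):
  λ = -3: algebraic multiplicity = 2, geometric multiplicity = 2
  λ = 0: algebraic multiplicity = 2, geometric multiplicity = 1

Determining the block sizes for each eigenvalue:
  λ = -3: gm = am = 2, so every block has size 1 → block sizes [1, 1]
  λ = 0: one block (gm = 1), so the single block has size am = 2 → block sizes [2]

Assembling the blocks gives a Jordan form
J =
  [-3,  0, 0, 0]
  [ 0, -3, 0, 0]
  [ 0,  0, 0, 1]
  [ 0,  0, 0, 0]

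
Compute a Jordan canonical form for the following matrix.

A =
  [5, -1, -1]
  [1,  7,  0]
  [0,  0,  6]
J_3(6)

The characteristic polynomial is
  det(x·I − A) = x^3 - 18*x^2 + 108*x - 216 = (x - 6)^3

Eigenvalues and multiplicities (the geometric multiplicity of λ is n − rank(A − λI), which equals the number of Jordan blocks for λ):
  λ = 6: algebraic multiplicity = 3, geometric multiplicity = 1

Determining the block sizes for each eigenvalue:
  λ = 6: one block (gm = 1), so the single block has size am = 3 → block sizes [3]

Assembling the blocks gives a Jordan form
J =
  [6, 1, 0]
  [0, 6, 1]
  [0, 0, 6]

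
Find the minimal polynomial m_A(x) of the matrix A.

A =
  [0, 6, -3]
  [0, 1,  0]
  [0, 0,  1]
x^2 - x

The characteristic polynomial is χ_A(x) = x*(x - 1)^2, so the eigenvalues are known. The minimal polynomial is
  m_A(x) = Π_λ (x − λ)^{k_λ}
where k_λ is the size of the *largest* Jordan block for λ (equivalently, the smallest k with (A − λI)^k v = 0 for every generalised eigenvector v of λ).

  λ = 0: largest Jordan block has size 1, contributing (x − 0)
  λ = 1: largest Jordan block has size 1, contributing (x − 1)

So m_A(x) = x*(x - 1) = x^2 - x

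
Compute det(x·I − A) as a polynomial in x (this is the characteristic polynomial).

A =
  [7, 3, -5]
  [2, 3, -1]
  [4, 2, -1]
x^3 - 9*x^2 + 27*x - 27

Expanding det(x·I − A) (e.g. by cofactor expansion or by noting that A is similar to its Jordan form J, which has the same characteristic polynomial as A) gives
  χ_A(x) = x^3 - 9*x^2 + 27*x - 27
which factors as (x - 3)^3. The eigenvalues (with algebraic multiplicities) are λ = 3 with multiplicity 3.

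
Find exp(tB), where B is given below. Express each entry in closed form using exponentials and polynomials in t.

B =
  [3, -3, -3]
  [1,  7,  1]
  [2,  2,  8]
e^{tB} =
  [-3*t*exp(6*t) + exp(6*t), -3*t*exp(6*t), -3*t*exp(6*t)]
  [t*exp(6*t), t*exp(6*t) + exp(6*t), t*exp(6*t)]
  [2*t*exp(6*t), 2*t*exp(6*t), 2*t*exp(6*t) + exp(6*t)]

Strategy: write B = P · J · P⁻¹ where J is a Jordan canonical form, so e^{tB} = P · e^{tJ} · P⁻¹, and e^{tJ} can be computed block-by-block.

B has Jordan form
J =
  [6, 1, 0]
  [0, 6, 0]
  [0, 0, 6]
(up to reordering of blocks).

Per-block formulas:
  For a 1×1 block at λ = 6: exp(t · [6]) = [e^(6t)].
  For a 2×2 Jordan block J_2(6): exp(t · J_2(6)) = e^(6t)·(I + t·N), where N is the 2×2 nilpotent shift.

After assembling e^{tJ} and conjugating by P, we get:

e^{tB} =
  [-3*t*exp(6*t) + exp(6*t), -3*t*exp(6*t), -3*t*exp(6*t)]
  [t*exp(6*t), t*exp(6*t) + exp(6*t), t*exp(6*t)]
  [2*t*exp(6*t), 2*t*exp(6*t), 2*t*exp(6*t) + exp(6*t)]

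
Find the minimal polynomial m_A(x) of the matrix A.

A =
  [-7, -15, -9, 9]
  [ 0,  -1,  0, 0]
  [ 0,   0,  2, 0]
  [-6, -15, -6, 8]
x^2 - x - 2

The characteristic polynomial is χ_A(x) = (x - 2)^2*(x + 1)^2, so the eigenvalues are known. The minimal polynomial is
  m_A(x) = Π_λ (x − λ)^{k_λ}
where k_λ is the size of the *largest* Jordan block for λ (equivalently, the smallest k with (A − λI)^k v = 0 for every generalised eigenvector v of λ).

  λ = -1: largest Jordan block has size 1, contributing (x + 1)
  λ = 2: largest Jordan block has size 1, contributing (x − 2)

So m_A(x) = (x - 2)*(x + 1) = x^2 - x - 2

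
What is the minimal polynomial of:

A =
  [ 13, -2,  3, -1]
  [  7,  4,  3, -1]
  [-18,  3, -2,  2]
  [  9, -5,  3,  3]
x^4 - 18*x^3 + 120*x^2 - 352*x + 384

The characteristic polynomial is χ_A(x) = (x - 6)*(x - 4)^3, so the eigenvalues are known. The minimal polynomial is
  m_A(x) = Π_λ (x − λ)^{k_λ}
where k_λ is the size of the *largest* Jordan block for λ (equivalently, the smallest k with (A − λI)^k v = 0 for every generalised eigenvector v of λ).

  λ = 4: largest Jordan block has size 3, contributing (x − 4)^3
  λ = 6: largest Jordan block has size 1, contributing (x − 6)

So m_A(x) = (x - 6)*(x - 4)^3 = x^4 - 18*x^3 + 120*x^2 - 352*x + 384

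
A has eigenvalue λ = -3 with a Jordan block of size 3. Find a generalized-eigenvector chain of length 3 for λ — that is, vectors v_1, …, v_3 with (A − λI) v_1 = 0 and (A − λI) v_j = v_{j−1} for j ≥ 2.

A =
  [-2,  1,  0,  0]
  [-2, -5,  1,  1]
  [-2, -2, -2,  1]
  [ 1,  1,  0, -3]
A Jordan chain for λ = -3 of length 3:
v_1 = (-1, 1, 1, -1)ᵀ
v_2 = (1, -2, -2, 1)ᵀ
v_3 = (1, 0, 0, 0)ᵀ

Let N = A − (-3)·I. We want v_3 with N^3 v_3 = 0 but N^2 v_3 ≠ 0; then v_{j-1} := N · v_j for j = 3, …, 2.

Pick v_3 = (1, 0, 0, 0)ᵀ.
Then v_2 = N · v_3 = (1, -2, -2, 1)ᵀ.
Then v_1 = N · v_2 = (-1, 1, 1, -1)ᵀ.

Sanity check: (A − (-3)·I) v_1 = (0, 0, 0, 0)ᵀ = 0. ✓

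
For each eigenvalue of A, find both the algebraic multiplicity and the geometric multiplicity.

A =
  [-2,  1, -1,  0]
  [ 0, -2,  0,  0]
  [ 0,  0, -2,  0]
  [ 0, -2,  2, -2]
λ = -2: alg = 4, geom = 3

Step 1 — factor the characteristic polynomial to read off the algebraic multiplicities:
  χ_A(x) = (x + 2)^4

Step 2 — compute geometric multiplicities via the rank-nullity identity g(λ) = n − rank(A − λI):
  rank(A − (-2)·I) = 1, so dim ker(A − (-2)·I) = n − 1 = 3

Summary:
  λ = -2: algebraic multiplicity = 4, geometric multiplicity = 3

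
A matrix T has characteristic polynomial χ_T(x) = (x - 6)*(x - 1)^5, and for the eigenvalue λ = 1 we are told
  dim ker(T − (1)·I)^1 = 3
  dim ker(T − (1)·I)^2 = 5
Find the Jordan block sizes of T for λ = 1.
Block sizes for λ = 1: [2, 2, 1]

From the dimensions of kernels of powers, the number of Jordan blocks of size at least j is d_j − d_{j−1} where d_j = dim ker(N^j) (with d_0 = 0). Computing the differences gives [3, 2].
The number of blocks of size exactly k is (#blocks of size ≥ k) − (#blocks of size ≥ k + 1), so the partition is: 1 block(s) of size 1, 2 block(s) of size 2.
In nonincreasing order the block sizes are [2, 2, 1].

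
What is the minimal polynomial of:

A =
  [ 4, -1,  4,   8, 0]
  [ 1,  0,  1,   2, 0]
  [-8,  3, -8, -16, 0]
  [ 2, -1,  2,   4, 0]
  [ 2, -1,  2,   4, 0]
x^3

The characteristic polynomial is χ_A(x) = x^5, so the eigenvalues are known. The minimal polynomial is
  m_A(x) = Π_λ (x − λ)^{k_λ}
where k_λ is the size of the *largest* Jordan block for λ (equivalently, the smallest k with (A − λI)^k v = 0 for every generalised eigenvector v of λ).

  λ = 0: largest Jordan block has size 3, contributing (x − 0)^3

So m_A(x) = x^3 = x^3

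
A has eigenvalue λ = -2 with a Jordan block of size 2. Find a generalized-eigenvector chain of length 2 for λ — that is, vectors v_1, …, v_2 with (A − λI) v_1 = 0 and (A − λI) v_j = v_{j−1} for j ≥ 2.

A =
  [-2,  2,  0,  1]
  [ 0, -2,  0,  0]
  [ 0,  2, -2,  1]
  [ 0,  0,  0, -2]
A Jordan chain for λ = -2 of length 2:
v_1 = (2, 0, 2, 0)ᵀ
v_2 = (0, 1, 0, 0)ᵀ

Let N = A − (-2)·I. We want v_2 with N^2 v_2 = 0 but N^1 v_2 ≠ 0; then v_{j-1} := N · v_j for j = 2, …, 2.

Pick v_2 = (0, 1, 0, 0)ᵀ.
Then v_1 = N · v_2 = (2, 0, 2, 0)ᵀ.

Sanity check: (A − (-2)·I) v_1 = (0, 0, 0, 0)ᵀ = 0. ✓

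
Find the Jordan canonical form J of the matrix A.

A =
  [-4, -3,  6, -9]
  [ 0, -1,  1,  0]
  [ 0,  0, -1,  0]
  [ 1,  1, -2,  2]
J_3(-1) ⊕ J_1(-1)

The characteristic polynomial is
  det(x·I − A) = x^4 + 4*x^3 + 6*x^2 + 4*x + 1 = (x + 1)^4

Eigenvalues and multiplicities (the geometric multiplicity of λ is n − rank(A − λI), which equals the number of Jordan blocks for λ):
  λ = -1: algebraic multiplicity = 4, geometric multiplicity = 2

Determining the block sizes for each eigenvalue:
  λ = -1: with am = 4 and gm = 2, the partition is not yet determined (e.g. several partitions of 4 into 2 parts exist). Let N = A − (-1)·I. Computing rank(N^1) = 2, rank(N^2) = 1, rank(N^3) = 0; the number of blocks of size ≥ j is rank(N^{j−1}) − rank(N^j), giving [2, 1, 1]. So we have 1 block(s) of size 3, 1 block(s) of size 1 → block sizes [3, 1]

Assembling the blocks gives a Jordan form
J =
  [-1,  1,  0,  0]
  [ 0, -1,  1,  0]
  [ 0,  0, -1,  0]
  [ 0,  0,  0, -1]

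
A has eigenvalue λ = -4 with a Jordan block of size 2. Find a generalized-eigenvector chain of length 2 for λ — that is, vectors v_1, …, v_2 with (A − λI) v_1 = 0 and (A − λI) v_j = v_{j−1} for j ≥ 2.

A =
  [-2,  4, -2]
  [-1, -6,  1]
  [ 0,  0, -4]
A Jordan chain for λ = -4 of length 2:
v_1 = (2, -1, 0)ᵀ
v_2 = (1, 0, 0)ᵀ

Let N = A − (-4)·I. We want v_2 with N^2 v_2 = 0 but N^1 v_2 ≠ 0; then v_{j-1} := N · v_j for j = 2, …, 2.

Pick v_2 = (1, 0, 0)ᵀ.
Then v_1 = N · v_2 = (2, -1, 0)ᵀ.

Sanity check: (A − (-4)·I) v_1 = (0, 0, 0)ᵀ = 0. ✓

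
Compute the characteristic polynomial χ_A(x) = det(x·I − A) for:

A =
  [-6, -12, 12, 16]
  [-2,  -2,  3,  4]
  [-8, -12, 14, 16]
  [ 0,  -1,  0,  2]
x^4 - 8*x^3 + 24*x^2 - 32*x + 16

Expanding det(x·I − A) (e.g. by cofactor expansion or by noting that A is similar to its Jordan form J, which has the same characteristic polynomial as A) gives
  χ_A(x) = x^4 - 8*x^3 + 24*x^2 - 32*x + 16
which factors as (x - 2)^4. The eigenvalues (with algebraic multiplicities) are λ = 2 with multiplicity 4.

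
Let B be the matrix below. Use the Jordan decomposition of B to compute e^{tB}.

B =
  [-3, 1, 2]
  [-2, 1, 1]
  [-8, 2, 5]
e^{tB} =
  [-t^2*exp(t) - 4*t*exp(t) + exp(t), t*exp(t), t^2*exp(t)/2 + 2*t*exp(t)]
  [-2*t*exp(t), exp(t), t*exp(t)]
  [-2*t^2*exp(t) - 8*t*exp(t), 2*t*exp(t), t^2*exp(t) + 4*t*exp(t) + exp(t)]

Strategy: write B = P · J · P⁻¹ where J is a Jordan canonical form, so e^{tB} = P · e^{tJ} · P⁻¹, and e^{tJ} can be computed block-by-block.

B has Jordan form
J =
  [1, 1, 0]
  [0, 1, 1]
  [0, 0, 1]
(up to reordering of blocks).

Per-block formulas:
  For a 3×3 Jordan block J_3(1): exp(t · J_3(1)) = e^(1t)·(I + t·N + (t^2/2)·N^2), where N is the 3×3 nilpotent shift.

After assembling e^{tJ} and conjugating by P, we get:

e^{tB} =
  [-t^2*exp(t) - 4*t*exp(t) + exp(t), t*exp(t), t^2*exp(t)/2 + 2*t*exp(t)]
  [-2*t*exp(t), exp(t), t*exp(t)]
  [-2*t^2*exp(t) - 8*t*exp(t), 2*t*exp(t), t^2*exp(t) + 4*t*exp(t) + exp(t)]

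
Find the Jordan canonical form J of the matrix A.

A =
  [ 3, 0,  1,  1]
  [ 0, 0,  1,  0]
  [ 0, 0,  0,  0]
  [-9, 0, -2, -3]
J_3(0) ⊕ J_1(0)

The characteristic polynomial is
  det(x·I − A) = x^4

Eigenvalues and multiplicities (the geometric multiplicity of λ is n − rank(A − λI), which equals the number of Jordan blocks for λ):
  λ = 0: algebraic multiplicity = 4, geometric multiplicity = 2

Determining the block sizes for each eigenvalue:
  λ = 0: with am = 4 and gm = 2, the partition is not yet determined (e.g. several partitions of 4 into 2 parts exist). Let N = A − (0)·I. Computing rank(N^1) = 2, rank(N^2) = 1, rank(N^3) = 0; the number of blocks of size ≥ j is rank(N^{j−1}) − rank(N^j), giving [2, 1, 1]. So we have 1 block(s) of size 3, 1 block(s) of size 1 → block sizes [3, 1]

Assembling the blocks gives a Jordan form
J =
  [0, 1, 0, 0]
  [0, 0, 1, 0]
  [0, 0, 0, 0]
  [0, 0, 0, 0]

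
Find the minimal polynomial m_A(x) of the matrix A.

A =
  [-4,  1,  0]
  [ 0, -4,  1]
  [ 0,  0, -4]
x^3 + 12*x^2 + 48*x + 64

The characteristic polynomial is χ_A(x) = (x + 4)^3, so the eigenvalues are known. The minimal polynomial is
  m_A(x) = Π_λ (x − λ)^{k_λ}
where k_λ is the size of the *largest* Jordan block for λ (equivalently, the smallest k with (A − λI)^k v = 0 for every generalised eigenvector v of λ).

  λ = -4: largest Jordan block has size 3, contributing (x + 4)^3

So m_A(x) = (x + 4)^3 = x^3 + 12*x^2 + 48*x + 64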